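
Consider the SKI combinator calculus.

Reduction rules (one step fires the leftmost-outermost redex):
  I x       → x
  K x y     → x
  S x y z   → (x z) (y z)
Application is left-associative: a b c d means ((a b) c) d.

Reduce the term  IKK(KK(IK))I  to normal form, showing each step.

  start: IKK(KK(IK))I
  →1  KK(KK(IK))I
  →2  KI

Answer: normal form = KI  (in 2 steps)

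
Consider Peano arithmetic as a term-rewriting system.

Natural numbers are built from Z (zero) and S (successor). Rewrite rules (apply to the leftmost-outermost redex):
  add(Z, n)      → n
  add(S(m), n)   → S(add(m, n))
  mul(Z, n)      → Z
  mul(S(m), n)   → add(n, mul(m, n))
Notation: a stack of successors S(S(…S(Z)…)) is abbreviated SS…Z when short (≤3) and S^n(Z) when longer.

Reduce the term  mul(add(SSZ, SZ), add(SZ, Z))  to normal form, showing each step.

Answer: normal form = SSSZ  (in 19 steps)

Working:
  start: mul(add(SSZ, SZ), add(SZ, Z))
  →1  mul(S(add(SZ, SZ)), add(SZ, Z))
  →2  add(add(SZ, Z), mul(add(SZ, SZ), add(SZ, Z)))
  →3  add(S(add(Z, Z)), mul(add(SZ, SZ), add(SZ, Z)))
  →4  S(add(add(Z, Z), mul(add(SZ, SZ), add(SZ, Z))))
  →5  S(add(Z, mul(add(SZ, SZ), add(SZ, Z))))
  →6  S(mul(add(SZ, SZ), add(SZ, Z)))
  →7  S(mul(S(add(Z, SZ)), add(SZ, Z)))
  →8  S(add(add(SZ, Z), mul(add(Z, SZ), add(SZ, Z))))
  →9  S(add(S(add(Z, Z)), mul(add(Z, SZ), add(SZ, Z))))
  →10  S(S(add(add(Z, Z), mul(add(Z, SZ), add(SZ, Z)))))
  →11  S(S(add(Z, mul(add(Z, SZ), add(SZ, Z)))))
  →12  S(S(mul(add(Z, SZ), add(SZ, Z))))
  →13  S(S(mul(SZ, add(SZ, Z))))
  →14  S(S(add(add(SZ, Z), mul(Z, add(SZ, Z)))))
  →15  S(S(add(S(add(Z, Z)), mul(Z, add(SZ, Z)))))
  →16  S(S(S(add(add(Z, Z), mul(Z, add(SZ, Z))))))
  →17  S(S(S(add(Z, mul(Z, add(SZ, Z))))))
  →18  S(S(S(mul(Z, add(SZ, Z)))))
  →19  SSSZ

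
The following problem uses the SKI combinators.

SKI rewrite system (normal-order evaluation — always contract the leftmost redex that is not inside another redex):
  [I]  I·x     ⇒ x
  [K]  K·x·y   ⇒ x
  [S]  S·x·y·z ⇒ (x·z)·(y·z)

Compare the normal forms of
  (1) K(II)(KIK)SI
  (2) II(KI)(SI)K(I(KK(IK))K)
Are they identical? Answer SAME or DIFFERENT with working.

Answer: DIFFERENT — A ⇓ SI, B ⇓ K(KK)

Working:
Term A:
  start: K(II)(KIK)SI
  [1] IISI
  [2] ISI
  [3] SI

Term B:
  start: II(KI)(SI)K(I(KK(IK))K)
  [1] I(KI)(SI)K(I(KK(IK))K)
  [2] KI(SI)K(I(KK(IK))K)
  [3] IK(I(KK(IK))K)
  [4] K(I(KK(IK))K)
  [5] K(KK(IK)K)
  [6] K(KK)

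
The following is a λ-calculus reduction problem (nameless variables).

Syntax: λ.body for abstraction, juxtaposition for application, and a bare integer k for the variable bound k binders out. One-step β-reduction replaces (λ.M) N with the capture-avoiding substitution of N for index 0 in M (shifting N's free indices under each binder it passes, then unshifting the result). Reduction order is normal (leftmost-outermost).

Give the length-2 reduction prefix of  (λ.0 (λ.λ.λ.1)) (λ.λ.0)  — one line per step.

Answer: after 2 steps: λ.0

Derivation:
  start: (λ.0 (λ.λ.λ.1)) (λ.λ.0)
  →1  (λ.λ.0) (λ.λ.λ.1)
  →2  λ.0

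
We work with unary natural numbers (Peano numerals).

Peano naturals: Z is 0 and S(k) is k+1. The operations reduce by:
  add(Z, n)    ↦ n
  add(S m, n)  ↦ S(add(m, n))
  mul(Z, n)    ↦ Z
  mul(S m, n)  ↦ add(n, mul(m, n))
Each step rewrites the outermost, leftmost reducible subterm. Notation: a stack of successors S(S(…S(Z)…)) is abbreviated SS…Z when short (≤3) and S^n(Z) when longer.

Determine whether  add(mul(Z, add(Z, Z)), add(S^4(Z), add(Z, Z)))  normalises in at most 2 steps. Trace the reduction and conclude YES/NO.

  start: add(mul(Z, add(Z, Z)), add(S^4(Z), add(Z, Z)))
  [1] add(Z, add(S^4(Z), add(Z, Z)))
  [2] add(S^4(Z), add(Z, Z))

Answer: NO — after 2 steps the term is add(S^4(Z), add(Z, Z)), not yet normal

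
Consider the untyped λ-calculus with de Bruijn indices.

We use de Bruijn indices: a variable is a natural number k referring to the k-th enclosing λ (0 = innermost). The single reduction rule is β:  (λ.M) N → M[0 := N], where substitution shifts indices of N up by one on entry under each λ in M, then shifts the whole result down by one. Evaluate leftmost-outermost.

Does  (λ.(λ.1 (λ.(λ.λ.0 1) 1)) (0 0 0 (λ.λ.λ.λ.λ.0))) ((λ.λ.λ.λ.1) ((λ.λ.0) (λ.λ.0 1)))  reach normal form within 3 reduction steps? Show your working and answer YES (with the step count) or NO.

Answer: NO — after 3 steps the term is (λ.λ.λ.1) (λ.(λ.λ.0 1) ((λ.λ.λ.λ.1) ((λ.λ.0) (λ.λ.0 1)) ((λ.λ.λ.λ.1) ((λ.λ.0) (λ.λ.0 1))) ((λ.λ.λ.λ.1) ((λ.λ.0) (λ.λ.0 1))) (λ.λ.λ.λ.λ.0))), not yet normal

Derivation:
  start: (λ.(λ.1 (λ.(λ.λ.0 1) 1)) (0 0 0 (λ.λ.λ.λ.λ.0))) ((λ.λ.λ.λ.1) ((λ.λ.0) (λ.λ.0 1)))
  [1] (λ.(λ.λ.λ.λ.1) ((λ.λ.0) (λ.λ.0 1)) (λ.(λ.λ.0 1) 1)) ((λ.λ.λ.λ.1) ((λ.λ.0) (λ.λ.0 1)) ((λ.λ.λ.λ.1) ((λ.λ.0) (λ.λ.0 1))) ((λ.λ.λ.λ.1) ((λ.λ.0) (λ.λ.0 1))) (λ.λ.λ.λ.λ.0))
  [2] (λ.λ.λ.λ.1) ((λ.λ.0) (λ.λ.0 1)) (λ.(λ.λ.0 1) ((λ.λ.λ.λ.1) ((λ.λ.0) (λ.λ.0 1)) ((λ.λ.λ.λ.1) ((λ.λ.0) (λ.λ.0 1))) ((λ.λ.λ.λ.1) ((λ.λ.0) (λ.λ.0 1))) (λ.λ.λ.λ.λ.0)))
  [3] (λ.λ.λ.1) (λ.(λ.λ.0 1) ((λ.λ.λ.λ.1) ((λ.λ.0) (λ.λ.0 1)) ((λ.λ.λ.λ.1) ((λ.λ.0) (λ.λ.0 1))) ((λ.λ.λ.λ.1) ((λ.λ.0) (λ.λ.0 1))) (λ.λ.λ.λ.λ.0)))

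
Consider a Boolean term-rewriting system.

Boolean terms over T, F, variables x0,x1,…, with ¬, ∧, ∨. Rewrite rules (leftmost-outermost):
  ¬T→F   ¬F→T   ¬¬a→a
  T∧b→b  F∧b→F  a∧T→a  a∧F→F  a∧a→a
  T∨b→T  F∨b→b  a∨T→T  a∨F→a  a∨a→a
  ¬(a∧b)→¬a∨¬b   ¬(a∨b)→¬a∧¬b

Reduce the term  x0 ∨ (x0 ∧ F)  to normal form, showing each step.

Answer: normal form = x0  (in 2 steps)

Derivation:
  start: x0 ∨ (x0 ∧ F)
  →1  x0 ∨ F
  →2  x0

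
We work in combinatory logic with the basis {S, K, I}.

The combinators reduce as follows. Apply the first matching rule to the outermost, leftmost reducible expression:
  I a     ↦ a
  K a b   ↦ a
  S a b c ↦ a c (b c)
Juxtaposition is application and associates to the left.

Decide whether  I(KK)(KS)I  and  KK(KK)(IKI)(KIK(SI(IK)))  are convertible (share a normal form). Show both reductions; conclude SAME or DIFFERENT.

Term A:
  start: I(KK)(KS)I
  step 1: KK(KS)I
  step 2: KI

Term B:
  start: KK(KK)(IKI)(KIK(SI(IK)))
  step 1: K(IKI)(KIK(SI(IK)))
  step 2: IKI
  step 3: KI

Answer: SAME — A ⇓ KI, B ⇓ KI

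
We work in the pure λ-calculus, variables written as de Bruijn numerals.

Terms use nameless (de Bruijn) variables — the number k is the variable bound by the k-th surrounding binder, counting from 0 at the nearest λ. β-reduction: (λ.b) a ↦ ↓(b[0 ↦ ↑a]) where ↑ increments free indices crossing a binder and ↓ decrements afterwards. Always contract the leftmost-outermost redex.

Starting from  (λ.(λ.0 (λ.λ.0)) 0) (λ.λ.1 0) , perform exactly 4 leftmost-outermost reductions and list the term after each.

Answer: after 4 steps: λ.λ.0

Reduction:
  start: (λ.(λ.0 (λ.λ.0)) 0) (λ.λ.1 0)
  step 1: (λ.0 (λ.λ.0)) (λ.λ.1 0)
  step 2: (λ.λ.1 0) (λ.λ.0)
  step 3: λ.(λ.λ.0) 0
  step 4: λ.λ.0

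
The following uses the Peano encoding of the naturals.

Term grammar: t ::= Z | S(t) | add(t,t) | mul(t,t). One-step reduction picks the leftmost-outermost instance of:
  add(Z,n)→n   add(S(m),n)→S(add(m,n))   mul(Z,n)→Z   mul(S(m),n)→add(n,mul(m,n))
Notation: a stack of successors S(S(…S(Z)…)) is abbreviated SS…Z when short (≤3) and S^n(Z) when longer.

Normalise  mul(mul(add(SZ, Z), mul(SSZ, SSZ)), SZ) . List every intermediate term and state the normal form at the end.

  start: mul(mul(add(SZ, Z), mul(SSZ, SSZ)), SZ)
  [1] mul(mul(S(add(Z, Z)), mul(SSZ, SSZ)), SZ)
  [2] mul(add(mul(SSZ, SSZ), mul(add(Z, Z), mul(SSZ, SSZ))), SZ)
  [3] mul(add(add(SSZ, mul(SZ, SSZ)), mul(add(Z, Z), mul(SSZ, SSZ))), SZ)
  [4] mul(add(S(add(SZ, mul(SZ, SSZ))), mul(add(Z, Z), mul(SSZ, SSZ))), SZ)
  [5] mul(S(add(add(SZ, mul(SZ, SSZ)), mul(add(Z, Z), mul(SSZ, SSZ)))), SZ)
  [6] add(SZ, mul(add(add(SZ, mul(SZ, SSZ)), mul(add(Z, Z), mul(SSZ, SSZ))), SZ))
  [7] S(add(Z, mul(add(add(SZ, mul(SZ, SSZ)), mul(add(Z, Z), mul(SSZ, SSZ))), SZ)))
  [8] S(mul(add(add(SZ, mul(SZ, SSZ)), mul(add(Z, Z), mul(SSZ, SSZ))), SZ))
  [9] S(mul(add(S(add(Z, mul(SZ, SSZ))), mul(add(Z, Z), mul(SSZ, SSZ))), SZ))
  [10] S(mul(S(add(add(Z, mul(SZ, SSZ)), mul(add(Z, Z), mul(SSZ, SSZ)))), SZ))
  [11] S(add(SZ, mul(add(add(Z, mul(SZ, SSZ)), mul(add(Z, Z), mul(SSZ, SSZ))), SZ)))
  [12] S(S(add(Z, mul(add(add(Z, mul(SZ, SSZ)), mul(add(Z, Z), mul(SSZ, SSZ))), SZ))))
  [13] S(S(mul(add(add(Z, mul(SZ, SSZ)), mul(add(Z, Z), mul(SSZ, SSZ))), SZ)))
  [14] S(S(mul(add(mul(SZ, SSZ), mul(add(Z, Z), mul(SSZ, SSZ))), SZ)))
  [15] S(S(mul(add(add(SSZ, mul(Z, SSZ)), mul(add(Z, Z), mul(SSZ, SSZ))), SZ)))
  [16] S(S(mul(add(S(add(SZ, mul(Z, SSZ))), mul(add(Z, Z), mul(SSZ, SSZ))), SZ)))
  [17] S(S(mul(S(add(add(SZ, mul(Z, SSZ)), mul(add(Z, Z), mul(SSZ, SSZ)))), SZ)))
  [18] S(S(add(SZ, mul(add(add(SZ, mul(Z, SSZ)), mul(add(Z, Z), mul(SSZ, SSZ))), SZ))))
  [19] S(S(S(add(Z, mul(add(add(SZ, mul(Z, SSZ)), mul(add(Z, Z), mul(SSZ, SSZ))), SZ)))))
  [20] S(S(S(mul(add(add(SZ, mul(Z, SSZ)), mul(add(Z, Z), mul(SSZ, SSZ))), SZ))))
  [21] S(S(S(mul(add(S(add(Z, mul(Z, SSZ))), mul(add(Z, Z), mul(SSZ, SSZ))), SZ))))
  [22] S(S(S(mul(S(add(add(Z, mul(Z, SSZ)), mul(add(Z, Z), mul(SSZ, SSZ)))), SZ))))
  [23] S(S(S(add(SZ, mul(add(add(Z, mul(Z, SSZ)), mul(add(Z, Z), mul(SSZ, SSZ))), SZ)))))
  [24] S(S(S(S(add(Z, mul(add(add(Z, mul(Z, SSZ)), mul(add(Z, Z), mul(SSZ, SSZ))), SZ))))))
  [25] S(S(S(S(mul(add(add(Z, mul(Z, SSZ)), mul(add(Z, Z), mul(SSZ, SSZ))), SZ)))))
  [26] S(S(S(S(mul(add(mul(Z, SSZ), mul(add(Z, Z), mul(SSZ, SSZ))), SZ)))))
  [27] S(S(S(S(mul(add(Z, mul(add(Z, Z), mul(SSZ, SSZ))), SZ)))))
  [28] S(S(S(S(mul(mul(add(Z, Z), mul(SSZ, SSZ)), SZ)))))
  [29] S(S(S(S(mul(mul(Z, mul(SSZ, SSZ)), SZ)))))
  [30] S(S(S(S(mul(Z, SZ)))))
  [31] S^4(Z)

Answer: normal form = S^4(Z)  (in 31 steps)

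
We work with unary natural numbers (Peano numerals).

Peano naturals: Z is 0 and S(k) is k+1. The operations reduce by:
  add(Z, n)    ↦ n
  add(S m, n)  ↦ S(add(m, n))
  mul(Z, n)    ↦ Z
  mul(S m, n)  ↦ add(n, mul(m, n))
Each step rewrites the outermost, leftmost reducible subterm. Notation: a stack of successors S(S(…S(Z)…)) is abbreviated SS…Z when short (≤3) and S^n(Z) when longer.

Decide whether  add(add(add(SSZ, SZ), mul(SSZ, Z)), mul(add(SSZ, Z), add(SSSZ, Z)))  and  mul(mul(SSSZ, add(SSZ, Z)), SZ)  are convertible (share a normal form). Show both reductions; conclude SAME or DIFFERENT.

Answer: DIFFERENT — A ⇓ S^9(Z), B ⇓ S^6(Z)

Derivation:
Term A:
  start: add(add(add(SSZ, SZ), mul(SSZ, Z)), mul(add(SSZ, Z), add(SSSZ, Z)))
  step 1: add(add(S(add(SZ, SZ)), mul(SSZ, Z)), mul(add(SSZ, Z), add(SSSZ, Z)))
  step 2: add(S(add(add(SZ, SZ), mul(SSZ, Z))), mul(add(SSZ, Z), add(SSSZ, Z)))
  step 3: S(add(add(add(SZ, SZ), mul(SSZ, Z)), mul(add(SSZ, Z), add(SSSZ, Z))))
  step 4: S(add(add(S(add(Z, SZ)), mul(SSZ, Z)), mul(add(SSZ, Z), add(SSSZ, Z))))
  step 5: S(add(S(add(add(Z, SZ), mul(SSZ, Z))), mul(add(SSZ, Z), add(SSSZ, Z))))
  step 6: S(S(add(add(add(Z, SZ), mul(SSZ, Z)), mul(add(SSZ, Z), add(SSSZ, Z)))))
  step 7: S(S(add(add(SZ, mul(SSZ, Z)), mul(add(SSZ, Z), add(SSSZ, Z)))))
  step 8: S(S(add(S(add(Z, mul(SSZ, Z))), mul(add(SSZ, Z), add(SSSZ, Z)))))
  step 9: S(S(S(add(add(Z, mul(SSZ, Z)), mul(add(SSZ, Z), add(SSSZ, Z))))))
  step 10: S(S(S(add(mul(SSZ, Z), mul(add(SSZ, Z), add(SSSZ, Z))))))
  step 11: S(S(S(add(add(Z, mul(SZ, Z)), mul(add(SSZ, Z), add(SSSZ, Z))))))
  step 12: S(S(S(add(mul(SZ, Z), mul(add(SSZ, Z), add(SSSZ, Z))))))
  step 13: S(S(S(add(add(Z, mul(Z, Z)), mul(add(SSZ, Z), add(SSSZ, Z))))))
  step 14: S(S(S(add(mul(Z, Z), mul(add(SSZ, Z), add(SSSZ, Z))))))
  step 15: S(S(S(add(Z, mul(add(SSZ, Z), add(SSSZ, Z))))))
  step 16: S(S(S(mul(add(SSZ, Z), add(SSSZ, Z)))))
  step 17: S(S(S(mul(S(add(SZ, Z)), add(SSSZ, Z)))))
  step 18: S(S(S(add(add(SSSZ, Z), mul(add(SZ, Z), add(SSSZ, Z))))))
  step 19: S(S(S(add(S(add(SSZ, Z)), mul(add(SZ, Z), add(SSSZ, Z))))))
  step 20: S(S(S(S(add(add(SSZ, Z), mul(add(SZ, Z), add(SSSZ, Z)))))))
  step 21: S(S(S(S(add(S(add(SZ, Z)), mul(add(SZ, Z), add(SSSZ, Z)))))))
  step 22: S(S(S(S(S(add(add(SZ, Z), mul(add(SZ, Z), add(SSSZ, Z))))))))
  step 23: S(S(S(S(S(add(S(add(Z, Z)), mul(add(SZ, Z), add(SSSZ, Z))))))))
  step 24: S(S(S(S(S(S(add(add(Z, Z), mul(add(SZ, Z), add(SSSZ, Z)))))))))
  step 25: S(S(S(S(S(S(add(Z, mul(add(SZ, Z), add(SSSZ, Z)))))))))
  step 26: S(S(S(S(S(S(mul(add(SZ, Z), add(SSSZ, Z))))))))
  step 27: S(S(S(S(S(S(mul(S(add(Z, Z)), add(SSSZ, Z))))))))
  step 28: S(S(S(S(S(S(add(add(SSSZ, Z), mul(add(Z, Z), add(SSSZ, Z)))))))))
  step 29: S(S(S(S(S(S(add(S(add(SSZ, Z)), mul(add(Z, Z), add(SSSZ, Z)))))))))
  step 30: S(S(S(S(S(S(S(add(add(SSZ, Z), mul(add(Z, Z), add(SSSZ, Z))))))))))
  step 31: S(S(S(S(S(S(S(add(S(add(SZ, Z)), mul(add(Z, Z), add(SSSZ, Z))))))))))
  step 32: S(S(S(S(S(S(S(S(add(add(SZ, Z), mul(add(Z, Z), add(SSSZ, Z)))))))))))
  step 33: S(S(S(S(S(S(S(S(add(S(add(Z, Z)), mul(add(Z, Z), add(SSSZ, Z)))))))))))
  step 34: S(S(S(S(S(S(S(S(S(add(add(Z, Z), mul(add(Z, Z), add(SSSZ, Z))))))))))))
  step 35: S(S(S(S(S(S(S(S(S(add(Z, mul(add(Z, Z), add(SSSZ, Z))))))))))))
  step 36: S(S(S(S(S(S(S(S(S(mul(add(Z, Z), add(SSSZ, Z)))))))))))
  step 37: S(S(S(S(S(S(S(S(S(mul(Z, add(SSSZ, Z)))))))))))
  step 38: S^9(Z)

Term B:
  start: mul(mul(SSSZ, add(SSZ, Z)), SZ)
  step 1: mul(add(add(SSZ, Z), mul(SSZ, add(SSZ, Z))), SZ)
  step 2: mul(add(S(add(SZ, Z)), mul(SSZ, add(SSZ, Z))), SZ)
  step 3: mul(S(add(add(SZ, Z), mul(SSZ, add(SSZ, Z)))), SZ)
  step 4: add(SZ, mul(add(add(SZ, Z), mul(SSZ, add(SSZ, Z))), SZ))
  step 5: S(add(Z, mul(add(add(SZ, Z), mul(SSZ, add(SSZ, Z))), SZ)))
  step 6: S(mul(add(add(SZ, Z), mul(SSZ, add(SSZ, Z))), SZ))
  step 7: S(mul(add(S(add(Z, Z)), mul(SSZ, add(SSZ, Z))), SZ))
  step 8: S(mul(S(add(add(Z, Z), mul(SSZ, add(SSZ, Z)))), SZ))
  step 9: S(add(SZ, mul(add(add(Z, Z), mul(SSZ, add(SSZ, Z))), SZ)))
  step 10: S(S(add(Z, mul(add(add(Z, Z), mul(SSZ, add(SSZ, Z))), SZ))))
  step 11: S(S(mul(add(add(Z, Z), mul(SSZ, add(SSZ, Z))), SZ)))
  step 12: S(S(mul(add(Z, mul(SSZ, add(SSZ, Z))), SZ)))
  step 13: S(S(mul(mul(SSZ, add(SSZ, Z)), SZ)))
  step 14: S(S(mul(add(add(SSZ, Z), mul(SZ, add(SSZ, Z))), SZ)))
  step 15: S(S(mul(add(S(add(SZ, Z)), mul(SZ, add(SSZ, Z))), SZ)))
  step 16: S(S(mul(S(add(add(SZ, Z), mul(SZ, add(SSZ, Z)))), SZ)))
  step 17: S(S(add(SZ, mul(add(add(SZ, Z), mul(SZ, add(SSZ, Z))), SZ))))
  step 18: S(S(S(add(Z, mul(add(add(SZ, Z), mul(SZ, add(SSZ, Z))), SZ)))))
  step 19: S(S(S(mul(add(add(SZ, Z), mul(SZ, add(SSZ, Z))), SZ))))
  step 20: S(S(S(mul(add(S(add(Z, Z)), mul(SZ, add(SSZ, Z))), SZ))))
  step 21: S(S(S(mul(S(add(add(Z, Z), mul(SZ, add(SSZ, Z)))), SZ))))
  step 22: S(S(S(add(SZ, mul(add(add(Z, Z), mul(SZ, add(SSZ, Z))), SZ)))))
  step 23: S(S(S(S(add(Z, mul(add(add(Z, Z), mul(SZ, add(SSZ, Z))), SZ))))))
  step 24: S(S(S(S(mul(add(add(Z, Z), mul(SZ, add(SSZ, Z))), SZ)))))
  step 25: S(S(S(S(mul(add(Z, mul(SZ, add(SSZ, Z))), SZ)))))
  step 26: S(S(S(S(mul(mul(SZ, add(SSZ, Z)), SZ)))))
  step 27: S(S(S(S(mul(add(add(SSZ, Z), mul(Z, add(SSZ, Z))), SZ)))))
  step 28: S(S(S(S(mul(add(S(add(SZ, Z)), mul(Z, add(SSZ, Z))), SZ)))))
  step 29: S(S(S(S(mul(S(add(add(SZ, Z), mul(Z, add(SSZ, Z)))), SZ)))))
  step 30: S(S(S(S(add(SZ, mul(add(add(SZ, Z), mul(Z, add(SSZ, Z))), SZ))))))
  step 31: S(S(S(S(S(add(Z, mul(add(add(SZ, Z), mul(Z, add(SSZ, Z))), SZ)))))))
  step 32: S(S(S(S(S(mul(add(add(SZ, Z), mul(Z, add(SSZ, Z))), SZ))))))
  step 33: S(S(S(S(S(mul(add(S(add(Z, Z)), mul(Z, add(SSZ, Z))), SZ))))))
  step 34: S(S(S(S(S(mul(S(add(add(Z, Z), mul(Z, add(SSZ, Z)))), SZ))))))
  step 35: S(S(S(S(S(add(SZ, mul(add(add(Z, Z), mul(Z, add(SSZ, Z))), SZ)))))))
  step 36: S(S(S(S(S(S(add(Z, mul(add(add(Z, Z), mul(Z, add(SSZ, Z))), SZ))))))))
  step 37: S(S(S(S(S(S(mul(add(add(Z, Z), mul(Z, add(SSZ, Z))), SZ)))))))
  step 38: S(S(S(S(S(S(mul(add(Z, mul(Z, add(SSZ, Z))), SZ)))))))
  step 39: S(S(S(S(S(S(mul(mul(Z, add(SSZ, Z)), SZ)))))))
  step 40: S(S(S(S(S(S(mul(Z, SZ)))))))
  step 41: S^6(Z)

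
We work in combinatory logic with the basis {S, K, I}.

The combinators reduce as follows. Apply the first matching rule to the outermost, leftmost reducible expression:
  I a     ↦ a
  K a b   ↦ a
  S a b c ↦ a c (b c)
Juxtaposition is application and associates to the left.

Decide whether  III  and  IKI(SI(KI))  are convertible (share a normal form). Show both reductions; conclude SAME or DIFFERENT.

Term A:
  start: III
  [1] II
  [2] I

Term B:
  start: IKI(SI(KI))
  [1] KI(SI(KI))
  [2] I

Answer: SAME — A ⇓ I, B ⇓ I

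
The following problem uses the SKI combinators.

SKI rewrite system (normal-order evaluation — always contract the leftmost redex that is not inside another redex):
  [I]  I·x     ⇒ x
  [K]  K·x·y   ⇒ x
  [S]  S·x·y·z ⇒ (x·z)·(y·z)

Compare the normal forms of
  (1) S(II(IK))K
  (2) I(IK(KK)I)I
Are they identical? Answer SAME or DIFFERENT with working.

Term A:
  start: S(II(IK))K
  →1  S(I(IK))K
  →2  S(IK)K
  →3  SKK

Term B:
  start: I(IK(KK)I)I
  →1  IK(KK)II
  →2  K(KK)II
  →3  KKI
  →4  K

Answer: DIFFERENT — A ⇓ SKK, B ⇓ K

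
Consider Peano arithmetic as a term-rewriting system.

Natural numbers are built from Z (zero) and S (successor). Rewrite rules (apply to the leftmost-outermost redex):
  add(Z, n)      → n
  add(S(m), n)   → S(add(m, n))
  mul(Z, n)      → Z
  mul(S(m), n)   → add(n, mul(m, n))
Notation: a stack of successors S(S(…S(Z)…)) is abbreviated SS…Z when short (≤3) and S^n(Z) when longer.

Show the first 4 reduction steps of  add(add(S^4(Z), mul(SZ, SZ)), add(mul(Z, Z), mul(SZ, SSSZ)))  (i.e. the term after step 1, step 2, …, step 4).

Answer: after 4 steps: S(S(add(add(SSZ, mul(SZ, SZ)), add(mul(Z, Z), mul(SZ, SSSZ)))))

Reduction:
  start: add(add(S^4(Z), mul(SZ, SZ)), add(mul(Z, Z), mul(SZ, SSSZ)))
  [1] add(S(add(SSSZ, mul(SZ, SZ))), add(mul(Z, Z), mul(SZ, SSSZ)))
  [2] S(add(add(SSSZ, mul(SZ, SZ)), add(mul(Z, Z), mul(SZ, SSSZ))))
  [3] S(add(S(add(SSZ, mul(SZ, SZ))), add(mul(Z, Z), mul(SZ, SSSZ))))
  [4] S(S(add(add(SSZ, mul(SZ, SZ)), add(mul(Z, Z), mul(SZ, SSSZ)))))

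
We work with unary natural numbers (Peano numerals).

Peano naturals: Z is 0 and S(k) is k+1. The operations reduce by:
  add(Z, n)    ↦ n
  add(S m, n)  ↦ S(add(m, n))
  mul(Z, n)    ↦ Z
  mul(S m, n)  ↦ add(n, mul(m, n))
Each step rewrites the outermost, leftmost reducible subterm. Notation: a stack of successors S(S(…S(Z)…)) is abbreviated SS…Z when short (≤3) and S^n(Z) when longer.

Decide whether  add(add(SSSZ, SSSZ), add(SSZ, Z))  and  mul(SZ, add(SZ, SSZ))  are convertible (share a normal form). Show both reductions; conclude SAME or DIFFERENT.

Answer: DIFFERENT — A ⇓ S^8(Z), B ⇓ SSSZ

Reduction:
Term A:
  start: add(add(SSSZ, SSSZ), add(SSZ, Z))
  step 1: add(S(add(SSZ, SSSZ)), add(SSZ, Z))
  step 2: S(add(add(SSZ, SSSZ), add(SSZ, Z)))
  step 3: S(add(S(add(SZ, SSSZ)), add(SSZ, Z)))
  step 4: S(S(add(add(SZ, SSSZ), add(SSZ, Z))))
  step 5: S(S(add(S(add(Z, SSSZ)), add(SSZ, Z))))
  step 6: S(S(S(add(add(Z, SSSZ), add(SSZ, Z)))))
  step 7: S(S(S(add(SSSZ, add(SSZ, Z)))))
  step 8: S(S(S(S(add(SSZ, add(SSZ, Z))))))
  step 9: S(S(S(S(S(add(SZ, add(SSZ, Z)))))))
  step 10: S(S(S(S(S(S(add(Z, add(SSZ, Z))))))))
  step 11: S(S(S(S(S(S(add(SSZ, Z)))))))
  step 12: S(S(S(S(S(S(S(add(SZ, Z))))))))
  step 13: S(S(S(S(S(S(S(S(add(Z, Z)))))))))
  step 14: S^8(Z)

Term B:
  start: mul(SZ, add(SZ, SSZ))
  step 1: add(add(SZ, SSZ), mul(Z, add(SZ, SSZ)))
  step 2: add(S(add(Z, SSZ)), mul(Z, add(SZ, SSZ)))
  step 3: S(add(add(Z, SSZ), mul(Z, add(SZ, SSZ))))
  step 4: S(add(SSZ, mul(Z, add(SZ, SSZ))))
  step 5: S(S(add(SZ, mul(Z, add(SZ, SSZ)))))
  step 6: S(S(S(add(Z, mul(Z, add(SZ, SSZ))))))
  step 7: S(S(S(mul(Z, add(SZ, SSZ)))))
  step 8: SSSZ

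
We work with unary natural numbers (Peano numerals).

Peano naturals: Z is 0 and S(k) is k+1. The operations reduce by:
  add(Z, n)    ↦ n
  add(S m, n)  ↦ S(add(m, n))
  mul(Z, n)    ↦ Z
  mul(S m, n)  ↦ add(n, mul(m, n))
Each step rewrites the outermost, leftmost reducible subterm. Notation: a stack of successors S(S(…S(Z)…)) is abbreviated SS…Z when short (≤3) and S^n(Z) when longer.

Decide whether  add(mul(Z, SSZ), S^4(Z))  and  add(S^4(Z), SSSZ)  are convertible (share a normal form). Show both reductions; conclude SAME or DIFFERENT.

Term A:
  start: add(mul(Z, SSZ), S^4(Z))
  [1] add(Z, S^4(Z))
  [2] S^4(Z)

Term B:
  start: add(S^4(Z), SSSZ)
  [1] S(add(SSSZ, SSSZ))
  [2] S(S(add(SSZ, SSSZ)))
  [3] S(S(S(add(SZ, SSSZ))))
  [4] S(S(S(S(add(Z, SSSZ)))))
  [5] S^7(Z)

Answer: DIFFERENT — A ⇓ S^4(Z), B ⇓ S^7(Z)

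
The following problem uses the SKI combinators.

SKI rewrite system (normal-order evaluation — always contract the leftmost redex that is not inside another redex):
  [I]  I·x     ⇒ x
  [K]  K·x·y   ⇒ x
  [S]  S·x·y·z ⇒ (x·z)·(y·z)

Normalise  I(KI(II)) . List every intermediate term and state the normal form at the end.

  start: I(KI(II))
  step 1: KI(II)
  step 2: I

Answer: normal form = I  (in 2 steps)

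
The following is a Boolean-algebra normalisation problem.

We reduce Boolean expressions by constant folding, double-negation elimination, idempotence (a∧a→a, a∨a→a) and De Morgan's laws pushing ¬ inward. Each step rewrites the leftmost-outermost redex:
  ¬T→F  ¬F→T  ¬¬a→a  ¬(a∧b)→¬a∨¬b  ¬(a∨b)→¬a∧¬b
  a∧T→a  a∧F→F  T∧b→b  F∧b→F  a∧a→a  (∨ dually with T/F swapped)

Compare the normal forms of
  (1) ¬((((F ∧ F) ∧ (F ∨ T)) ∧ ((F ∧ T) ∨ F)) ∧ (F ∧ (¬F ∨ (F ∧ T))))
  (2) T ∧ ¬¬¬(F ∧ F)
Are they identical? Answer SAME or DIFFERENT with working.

Term A:
  start: ¬((((F ∧ F) ∧ (F ∨ T)) ∧ ((F ∧ T) ∨ F)) ∧ (F ∧ (¬F ∨ (F ∧ T))))
  [1] ¬(((F ∧ F) ∧ (F ∨ T)) ∧ ((F ∧ T) ∨ F)) ∨ ¬(F ∧ (¬F ∨ (F ∧ T)))
  [2] (¬((F ∧ F) ∧ (F ∨ T)) ∨ ¬((F ∧ T) ∨ F)) ∨ ¬(F ∧ (¬F ∨ (F ∧ T)))
  [3] ((¬(F ∧ F) ∨ ¬(F ∨ T)) ∨ ¬((F ∧ T) ∨ F)) ∨ ¬(F ∧ (¬F ∨ (F ∧ T)))
  [4] (((¬F ∨ ¬F) ∨ ¬(F ∨ T)) ∨ ¬((F ∧ T) ∨ F)) ∨ ¬(F ∧ (¬F ∨ (F ∧ T)))
  [5] ((¬F ∨ ¬(F ∨ T)) ∨ ¬((F ∧ T) ∨ F)) ∨ ¬(F ∧ (¬F ∨ (F ∧ T)))
  [6] ((T ∨ ¬(F ∨ T)) ∨ ¬((F ∧ T) ∨ F)) ∨ ¬(F ∧ (¬F ∨ (F ∧ T)))
  [7] (T ∨ ¬((F ∧ T) ∨ F)) ∨ ¬(F ∧ (¬F ∨ (F ∧ T)))
  [8] T ∨ ¬(F ∧ (¬F ∨ (F ∧ T)))
  [9] T

Term B:
  start: T ∧ ¬¬¬(F ∧ F)
  [1] ¬¬¬(F ∧ F)
  [2] ¬(F ∧ F)
  [3] ¬F ∨ ¬F
  [4] ¬F
  [5] T

Answer: SAME — A ⇓ T, B ⇓ T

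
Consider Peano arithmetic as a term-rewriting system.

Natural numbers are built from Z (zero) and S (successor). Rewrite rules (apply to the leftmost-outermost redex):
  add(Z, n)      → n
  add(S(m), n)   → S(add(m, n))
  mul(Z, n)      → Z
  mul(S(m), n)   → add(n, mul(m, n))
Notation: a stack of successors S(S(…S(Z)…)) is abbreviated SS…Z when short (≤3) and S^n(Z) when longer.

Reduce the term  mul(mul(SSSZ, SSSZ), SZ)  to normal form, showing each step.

  start: mul(mul(SSSZ, SSSZ), SZ)
  step 1: mul(add(SSSZ, mul(SSZ, SSSZ)), SZ)
  step 2: mul(S(add(SSZ, mul(SSZ, SSSZ))), SZ)
  step 3: add(SZ, mul(add(SSZ, mul(SSZ, SSSZ)), SZ))
  step 4: S(add(Z, mul(add(SSZ, mul(SSZ, SSSZ)), SZ)))
  step 5: S(mul(add(SSZ, mul(SSZ, SSSZ)), SZ))
  step 6: S(mul(S(add(SZ, mul(SSZ, SSSZ))), SZ))
  step 7: S(add(SZ, mul(add(SZ, mul(SSZ, SSSZ)), SZ)))
  step 8: S(S(add(Z, mul(add(SZ, mul(SSZ, SSSZ)), SZ))))
  step 9: S(S(mul(add(SZ, mul(SSZ, SSSZ)), SZ)))
  step 10: S(S(mul(S(add(Z, mul(SSZ, SSSZ))), SZ)))
  step 11: S(S(add(SZ, mul(add(Z, mul(SSZ, SSSZ)), SZ))))
  step 12: S(S(S(add(Z, mul(add(Z, mul(SSZ, SSSZ)), SZ)))))
  step 13: S(S(S(mul(add(Z, mul(SSZ, SSSZ)), SZ))))
  step 14: S(S(S(mul(mul(SSZ, SSSZ), SZ))))
  step 15: S(S(S(mul(add(SSSZ, mul(SZ, SSSZ)), SZ))))
  step 16: S(S(S(mul(S(add(SSZ, mul(SZ, SSSZ))), SZ))))
  step 17: S(S(S(add(SZ, mul(add(SSZ, mul(SZ, SSSZ)), SZ)))))
  step 18: S(S(S(S(add(Z, mul(add(SSZ, mul(SZ, SSSZ)), SZ))))))
  step 19: S(S(S(S(mul(add(SSZ, mul(SZ, SSSZ)), SZ)))))
  step 20: S(S(S(S(mul(S(add(SZ, mul(SZ, SSSZ))), SZ)))))
  step 21: S(S(S(S(add(SZ, mul(add(SZ, mul(SZ, SSSZ)), SZ))))))
  step 22: S(S(S(S(S(add(Z, mul(add(SZ, mul(SZ, SSSZ)), SZ)))))))
  step 23: S(S(S(S(S(mul(add(SZ, mul(SZ, SSSZ)), SZ))))))
  step 24: S(S(S(S(S(mul(S(add(Z, mul(SZ, SSSZ))), SZ))))))
  step 25: S(S(S(S(S(add(SZ, mul(add(Z, mul(SZ, SSSZ)), SZ)))))))
  step 26: S(S(S(S(S(S(add(Z, mul(add(Z, mul(SZ, SSSZ)), SZ))))))))
  step 27: S(S(S(S(S(S(mul(add(Z, mul(SZ, SSSZ)), SZ)))))))
  step 28: S(S(S(S(S(S(mul(mul(SZ, SSSZ), SZ)))))))
  step 29: S(S(S(S(S(S(mul(add(SSSZ, mul(Z, SSSZ)), SZ)))))))
  step 30: S(S(S(S(S(S(mul(S(add(SSZ, mul(Z, SSSZ))), SZ)))))))
  step 31: S(S(S(S(S(S(add(SZ, mul(add(SSZ, mul(Z, SSSZ)), SZ))))))))
  step 32: S(S(S(S(S(S(S(add(Z, mul(add(SSZ, mul(Z, SSSZ)), SZ)))))))))
  step 33: S(S(S(S(S(S(S(mul(add(SSZ, mul(Z, SSSZ)), SZ))))))))
  step 34: S(S(S(S(S(S(S(mul(S(add(SZ, mul(Z, SSSZ))), SZ))))))))
  step 35: S(S(S(S(S(S(S(add(SZ, mul(add(SZ, mul(Z, SSSZ)), SZ)))))))))
  step 36: S(S(S(S(S(S(S(S(add(Z, mul(add(SZ, mul(Z, SSSZ)), SZ))))))))))
  step 37: S(S(S(S(S(S(S(S(mul(add(SZ, mul(Z, SSSZ)), SZ)))))))))
  step 38: S(S(S(S(S(S(S(S(mul(S(add(Z, mul(Z, SSSZ))), SZ)))))))))
  step 39: S(S(S(S(S(S(S(S(add(SZ, mul(add(Z, mul(Z, SSSZ)), SZ))))))))))
  step 40: S(S(S(S(S(S(S(S(S(add(Z, mul(add(Z, mul(Z, SSSZ)), SZ)))))))))))
  step 41: S(S(S(S(S(S(S(S(S(mul(add(Z, mul(Z, SSSZ)), SZ))))))))))
  step 42: S(S(S(S(S(S(S(S(S(mul(mul(Z, SSSZ), SZ))))))))))
  step 43: S(S(S(S(S(S(S(S(S(mul(Z, SZ))))))))))
  step 44: S^9(Z)

Answer: normal form = S^9(Z)  (in 44 steps)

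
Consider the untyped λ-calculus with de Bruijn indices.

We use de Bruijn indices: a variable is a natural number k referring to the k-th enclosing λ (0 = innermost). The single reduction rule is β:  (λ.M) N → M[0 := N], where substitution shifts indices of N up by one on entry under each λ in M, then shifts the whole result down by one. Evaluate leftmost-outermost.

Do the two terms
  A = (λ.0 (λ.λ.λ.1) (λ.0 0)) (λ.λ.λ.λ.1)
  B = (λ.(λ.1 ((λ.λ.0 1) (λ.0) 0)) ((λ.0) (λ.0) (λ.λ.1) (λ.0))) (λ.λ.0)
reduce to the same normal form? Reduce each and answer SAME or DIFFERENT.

Answer: DIFFERENT — A ⇓ λ.λ.1, B ⇓ λ.0

Reduction:
Term A:
  start: (λ.0 (λ.λ.λ.1) (λ.0 0)) (λ.λ.λ.λ.1)
  step 1: (λ.λ.λ.λ.1) (λ.λ.λ.1) (λ.0 0)
  step 2: (λ.λ.λ.1) (λ.0 0)
  step 3: λ.λ.1

Term B:
  start: (λ.(λ.1 ((λ.λ.0 1) (λ.0) 0)) ((λ.0) (λ.0) (λ.λ.1) (λ.0))) (λ.λ.0)
  step 1: (λ.(λ.λ.0) ((λ.λ.0 1) (λ.0) 0)) ((λ.0) (λ.0) (λ.λ.1) (λ.0))
  step 2: (λ.λ.0) ((λ.λ.0 1) (λ.0) ((λ.0) (λ.0) (λ.λ.1) (λ.0)))
  step 3: λ.0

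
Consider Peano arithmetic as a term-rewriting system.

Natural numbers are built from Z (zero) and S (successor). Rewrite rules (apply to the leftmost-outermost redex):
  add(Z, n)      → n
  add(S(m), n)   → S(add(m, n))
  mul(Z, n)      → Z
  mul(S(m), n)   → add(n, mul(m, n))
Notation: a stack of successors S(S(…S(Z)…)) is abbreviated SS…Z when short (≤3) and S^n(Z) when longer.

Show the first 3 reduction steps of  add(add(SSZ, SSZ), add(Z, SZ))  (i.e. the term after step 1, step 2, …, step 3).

Answer: after 3 steps: S(add(S(add(Z, SSZ)), add(Z, SZ)))

Reduction:
  start: add(add(SSZ, SSZ), add(Z, SZ))
  [1] add(S(add(SZ, SSZ)), add(Z, SZ))
  [2] S(add(add(SZ, SSZ), add(Z, SZ)))
  [3] S(add(S(add(Z, SSZ)), add(Z, SZ)))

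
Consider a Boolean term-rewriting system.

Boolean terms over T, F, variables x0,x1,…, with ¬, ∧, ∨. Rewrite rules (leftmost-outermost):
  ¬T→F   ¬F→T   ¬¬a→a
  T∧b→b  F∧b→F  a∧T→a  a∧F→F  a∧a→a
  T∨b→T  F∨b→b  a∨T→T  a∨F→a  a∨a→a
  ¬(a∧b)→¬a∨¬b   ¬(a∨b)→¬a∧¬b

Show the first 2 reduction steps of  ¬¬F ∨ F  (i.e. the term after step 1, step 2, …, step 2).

Answer: after 2 steps: F

Working:
  start: ¬¬F ∨ F
  step 1: ¬¬F
  step 2: F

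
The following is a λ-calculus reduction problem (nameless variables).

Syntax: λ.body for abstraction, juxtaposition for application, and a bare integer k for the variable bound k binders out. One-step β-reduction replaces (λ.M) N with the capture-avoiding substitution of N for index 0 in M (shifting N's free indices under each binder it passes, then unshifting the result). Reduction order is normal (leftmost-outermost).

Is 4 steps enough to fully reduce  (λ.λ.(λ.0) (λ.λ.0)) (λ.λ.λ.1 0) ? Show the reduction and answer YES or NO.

  start: (λ.λ.(λ.0) (λ.λ.0)) (λ.λ.λ.1 0)
  step 1: λ.(λ.0) (λ.λ.0)
  step 2: λ.λ.λ.0

Answer: YES — reaches normal form λ.λ.λ.0 in 2 ≤ 4 steps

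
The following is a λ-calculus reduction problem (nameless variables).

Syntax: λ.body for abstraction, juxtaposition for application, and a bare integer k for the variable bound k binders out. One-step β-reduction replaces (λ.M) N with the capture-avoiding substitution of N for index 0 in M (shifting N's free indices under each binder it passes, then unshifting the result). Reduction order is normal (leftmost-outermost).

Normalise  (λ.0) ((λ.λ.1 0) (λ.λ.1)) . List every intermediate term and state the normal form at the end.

  start: (λ.0) ((λ.λ.1 0) (λ.λ.1))
  step 1: (λ.λ.1 0) (λ.λ.1)
  step 2: λ.(λ.λ.1) 0
  step 3: λ.λ.1

Answer: normal form = λ.λ.1  (in 3 steps)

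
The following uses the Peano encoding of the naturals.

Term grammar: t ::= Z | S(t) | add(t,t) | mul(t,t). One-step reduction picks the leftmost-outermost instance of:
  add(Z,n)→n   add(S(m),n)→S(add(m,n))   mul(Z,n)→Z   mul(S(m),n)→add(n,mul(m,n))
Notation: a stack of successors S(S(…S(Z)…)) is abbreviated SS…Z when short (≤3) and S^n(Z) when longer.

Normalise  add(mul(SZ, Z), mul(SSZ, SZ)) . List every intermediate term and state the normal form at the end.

Answer: normal form = SSZ  (in 11 steps)

Reduction:
  start: add(mul(SZ, Z), mul(SSZ, SZ))
  step 1: add(add(Z, mul(Z, Z)), mul(SSZ, SZ))
  step 2: add(mul(Z, Z), mul(SSZ, SZ))
  step 3: add(Z, mul(SSZ, SZ))
  step 4: mul(SSZ, SZ)
  step 5: add(SZ, mul(SZ, SZ))
  step 6: S(add(Z, mul(SZ, SZ)))
  step 7: S(mul(SZ, SZ))
  step 8: S(add(SZ, mul(Z, SZ)))
  step 9: S(S(add(Z, mul(Z, SZ))))
  step 10: S(S(mul(Z, SZ)))
  step 11: SSZ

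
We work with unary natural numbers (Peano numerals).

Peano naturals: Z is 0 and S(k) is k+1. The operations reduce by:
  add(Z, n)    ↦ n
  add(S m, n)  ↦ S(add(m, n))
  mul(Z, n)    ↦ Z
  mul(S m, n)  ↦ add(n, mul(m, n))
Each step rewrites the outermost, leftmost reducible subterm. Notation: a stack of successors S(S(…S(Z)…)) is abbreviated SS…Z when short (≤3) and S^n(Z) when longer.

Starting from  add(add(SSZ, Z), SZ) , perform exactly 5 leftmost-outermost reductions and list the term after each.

  start: add(add(SSZ, Z), SZ)
  [1] add(S(add(SZ, Z)), SZ)
  [2] S(add(add(SZ, Z), SZ))
  [3] S(add(S(add(Z, Z)), SZ))
  [4] S(S(add(add(Z, Z), SZ)))
  [5] S(S(add(Z, SZ)))

Answer: after 5 steps: S(S(add(Z, SZ)))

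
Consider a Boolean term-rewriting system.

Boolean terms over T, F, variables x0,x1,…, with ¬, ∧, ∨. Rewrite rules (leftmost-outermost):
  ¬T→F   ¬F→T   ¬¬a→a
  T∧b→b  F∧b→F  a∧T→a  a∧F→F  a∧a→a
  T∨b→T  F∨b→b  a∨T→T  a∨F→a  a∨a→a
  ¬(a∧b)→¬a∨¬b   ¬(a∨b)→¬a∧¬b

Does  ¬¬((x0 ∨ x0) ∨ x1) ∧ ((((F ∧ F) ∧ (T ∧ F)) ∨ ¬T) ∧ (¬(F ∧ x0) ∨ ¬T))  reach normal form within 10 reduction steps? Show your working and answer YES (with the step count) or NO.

  start: ¬¬((x0 ∨ x0) ∨ x1) ∧ ((((F ∧ F) ∧ (T ∧ F)) ∨ ¬T) ∧ (¬(F ∧ x0) ∨ ¬T))
  →1  ((x0 ∨ x0) ∨ x1) ∧ ((((F ∧ F) ∧ (T ∧ F)) ∨ ¬T) ∧ (¬(F ∧ x0) ∨ ¬T))
  →2  (x0 ∨ x1) ∧ ((((F ∧ F) ∧ (T ∧ F)) ∨ ¬T) ∧ (¬(F ∧ x0) ∨ ¬T))
  →3  (x0 ∨ x1) ∧ (((F ∧ (T ∧ F)) ∨ ¬T) ∧ (¬(F ∧ x0) ∨ ¬T))
  →4  (x0 ∨ x1) ∧ ((F ∨ ¬T) ∧ (¬(F ∧ x0) ∨ ¬T))
  →5  (x0 ∨ x1) ∧ (¬T ∧ (¬(F ∧ x0) ∨ ¬T))
  →6  (x0 ∨ x1) ∧ (F ∧ (¬(F ∧ x0) ∨ ¬T))
  →7  (x0 ∨ x1) ∧ F
  →8  F

Answer: YES — reaches normal form F in 8 ≤ 10 steps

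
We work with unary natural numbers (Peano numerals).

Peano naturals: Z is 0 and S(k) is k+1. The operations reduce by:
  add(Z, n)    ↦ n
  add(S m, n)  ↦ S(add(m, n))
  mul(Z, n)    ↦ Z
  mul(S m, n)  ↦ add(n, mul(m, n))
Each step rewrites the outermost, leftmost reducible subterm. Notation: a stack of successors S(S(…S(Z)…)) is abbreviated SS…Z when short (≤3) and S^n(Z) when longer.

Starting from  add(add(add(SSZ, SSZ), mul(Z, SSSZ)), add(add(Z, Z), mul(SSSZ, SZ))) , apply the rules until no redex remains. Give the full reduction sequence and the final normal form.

  start: add(add(add(SSZ, SSZ), mul(Z, SSSZ)), add(add(Z, Z), mul(SSSZ, SZ)))
  →1  add(add(S(add(SZ, SSZ)), mul(Z, SSSZ)), add(add(Z, Z), mul(SSSZ, SZ)))
  →2  add(S(add(add(SZ, SSZ), mul(Z, SSSZ))), add(add(Z, Z), mul(SSSZ, SZ)))
  →3  S(add(add(add(SZ, SSZ), mul(Z, SSSZ)), add(add(Z, Z), mul(SSSZ, SZ))))
  →4  S(add(add(S(add(Z, SSZ)), mul(Z, SSSZ)), add(add(Z, Z), mul(SSSZ, SZ))))
  →5  S(add(S(add(add(Z, SSZ), mul(Z, SSSZ))), add(add(Z, Z), mul(SSSZ, SZ))))
  →6  S(S(add(add(add(Z, SSZ), mul(Z, SSSZ)), add(add(Z, Z), mul(SSSZ, SZ)))))
  →7  S(S(add(add(SSZ, mul(Z, SSSZ)), add(add(Z, Z), mul(SSSZ, SZ)))))
  →8  S(S(add(S(add(SZ, mul(Z, SSSZ))), add(add(Z, Z), mul(SSSZ, SZ)))))
  →9  S(S(S(add(add(SZ, mul(Z, SSSZ)), add(add(Z, Z), mul(SSSZ, SZ))))))
  →10  S(S(S(add(S(add(Z, mul(Z, SSSZ))), add(add(Z, Z), mul(SSSZ, SZ))))))
  →11  S(S(S(S(add(add(Z, mul(Z, SSSZ)), add(add(Z, Z), mul(SSSZ, SZ)))))))
  →12  S(S(S(S(add(mul(Z, SSSZ), add(add(Z, Z), mul(SSSZ, SZ)))))))
  →13  S(S(S(S(add(Z, add(add(Z, Z), mul(SSSZ, SZ)))))))
  →14  S(S(S(S(add(add(Z, Z), mul(SSSZ, SZ))))))
  →15  S(S(S(S(add(Z, mul(SSSZ, SZ))))))
  →16  S(S(S(S(mul(SSSZ, SZ)))))
  →17  S(S(S(S(add(SZ, mul(SSZ, SZ))))))
  →18  S(S(S(S(S(add(Z, mul(SSZ, SZ)))))))
  →19  S(S(S(S(S(mul(SSZ, SZ))))))
  →20  S(S(S(S(S(add(SZ, mul(SZ, SZ)))))))
  →21  S(S(S(S(S(S(add(Z, mul(SZ, SZ))))))))
  →22  S(S(S(S(S(S(mul(SZ, SZ)))))))
  →23  S(S(S(S(S(S(add(SZ, mul(Z, SZ))))))))
  →24  S(S(S(S(S(S(S(add(Z, mul(Z, SZ)))))))))
  →25  S(S(S(S(S(S(S(mul(Z, SZ))))))))
  →26  S^7(Z)

Answer: normal form = S^7(Z)  (in 26 steps)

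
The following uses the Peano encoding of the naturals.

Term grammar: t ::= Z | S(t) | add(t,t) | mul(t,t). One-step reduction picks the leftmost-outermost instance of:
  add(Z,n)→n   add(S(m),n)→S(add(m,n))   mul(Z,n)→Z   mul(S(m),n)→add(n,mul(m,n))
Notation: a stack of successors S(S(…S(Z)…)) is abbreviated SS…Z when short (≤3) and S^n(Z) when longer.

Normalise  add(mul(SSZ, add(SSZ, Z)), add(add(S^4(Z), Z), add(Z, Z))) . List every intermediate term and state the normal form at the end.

Answer: normal form = S^8(Z)  (in 31 steps)

Derivation:
  start: add(mul(SSZ, add(SSZ, Z)), add(add(S^4(Z), Z), add(Z, Z)))
  step 1: add(add(add(SSZ, Z), mul(SZ, add(SSZ, Z))), add(add(S^4(Z), Z), add(Z, Z)))
  step 2: add(add(S(add(SZ, Z)), mul(SZ, add(SSZ, Z))), add(add(S^4(Z), Z), add(Z, Z)))
  step 3: add(S(add(add(SZ, Z), mul(SZ, add(SSZ, Z)))), add(add(S^4(Z), Z), add(Z, Z)))
  step 4: S(add(add(add(SZ, Z), mul(SZ, add(SSZ, Z))), add(add(S^4(Z), Z), add(Z, Z))))
  step 5: S(add(add(S(add(Z, Z)), mul(SZ, add(SSZ, Z))), add(add(S^4(Z), Z), add(Z, Z))))
  step 6: S(add(S(add(add(Z, Z), mul(SZ, add(SSZ, Z)))), add(add(S^4(Z), Z), add(Z, Z))))
  step 7: S(S(add(add(add(Z, Z), mul(SZ, add(SSZ, Z))), add(add(S^4(Z), Z), add(Z, Z)))))
  step 8: S(S(add(add(Z, mul(SZ, add(SSZ, Z))), add(add(S^4(Z), Z), add(Z, Z)))))
  step 9: S(S(add(mul(SZ, add(SSZ, Z)), add(add(S^4(Z), Z), add(Z, Z)))))
  step 10: S(S(add(add(add(SSZ, Z), mul(Z, add(SSZ, Z))), add(add(S^4(Z), Z), add(Z, Z)))))
  step 11: S(S(add(add(S(add(SZ, Z)), mul(Z, add(SSZ, Z))), add(add(S^4(Z), Z), add(Z, Z)))))
  step 12: S(S(add(S(add(add(SZ, Z), mul(Z, add(SSZ, Z)))), add(add(S^4(Z), Z), add(Z, Z)))))
  step 13: S(S(S(add(add(add(SZ, Z), mul(Z, add(SSZ, Z))), add(add(S^4(Z), Z), add(Z, Z))))))
  step 14: S(S(S(add(add(S(add(Z, Z)), mul(Z, add(SSZ, Z))), add(add(S^4(Z), Z), add(Z, Z))))))
  step 15: S(S(S(add(S(add(add(Z, Z), mul(Z, add(SSZ, Z)))), add(add(S^4(Z), Z), add(Z, Z))))))
  step 16: S(S(S(S(add(add(add(Z, Z), mul(Z, add(SSZ, Z))), add(add(S^4(Z), Z), add(Z, Z)))))))
  step 17: S(S(S(S(add(add(Z, mul(Z, add(SSZ, Z))), add(add(S^4(Z), Z), add(Z, Z)))))))
  step 18: S(S(S(S(add(mul(Z, add(SSZ, Z)), add(add(S^4(Z), Z), add(Z, Z)))))))
  step 19: S(S(S(S(add(Z, add(add(S^4(Z), Z), add(Z, Z)))))))
  step 20: S(S(S(S(add(add(S^4(Z), Z), add(Z, Z))))))
  step 21: S(S(S(S(add(S(add(SSSZ, Z)), add(Z, Z))))))
  step 22: S(S(S(S(S(add(add(SSSZ, Z), add(Z, Z)))))))
  step 23: S(S(S(S(S(add(S(add(SSZ, Z)), add(Z, Z)))))))
  step 24: S(S(S(S(S(S(add(add(SSZ, Z), add(Z, Z))))))))
  step 25: S(S(S(S(S(S(add(S(add(SZ, Z)), add(Z, Z))))))))
  step 26: S(S(S(S(S(S(S(add(add(SZ, Z), add(Z, Z)))))))))
  step 27: S(S(S(S(S(S(S(add(S(add(Z, Z)), add(Z, Z)))))))))
  step 28: S(S(S(S(S(S(S(S(add(add(Z, Z), add(Z, Z))))))))))
  step 29: S(S(S(S(S(S(S(S(add(Z, add(Z, Z))))))))))
  step 30: S(S(S(S(S(S(S(S(add(Z, Z)))))))))
  step 31: S^8(Z)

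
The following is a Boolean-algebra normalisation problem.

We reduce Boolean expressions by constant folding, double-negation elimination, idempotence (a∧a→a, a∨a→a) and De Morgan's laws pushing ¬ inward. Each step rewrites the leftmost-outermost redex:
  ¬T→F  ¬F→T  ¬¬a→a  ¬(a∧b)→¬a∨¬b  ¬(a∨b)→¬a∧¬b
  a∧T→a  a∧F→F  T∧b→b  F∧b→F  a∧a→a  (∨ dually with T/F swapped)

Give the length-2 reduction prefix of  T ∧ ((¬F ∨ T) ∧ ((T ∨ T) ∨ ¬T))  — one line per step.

  start: T ∧ ((¬F ∨ T) ∧ ((T ∨ T) ∨ ¬T))
  →1  (¬F ∨ T) ∧ ((T ∨ T) ∨ ¬T)
  →2  T ∧ ((T ∨ T) ∨ ¬T)

Answer: after 2 steps: T ∧ ((T ∨ T) ∨ ¬T)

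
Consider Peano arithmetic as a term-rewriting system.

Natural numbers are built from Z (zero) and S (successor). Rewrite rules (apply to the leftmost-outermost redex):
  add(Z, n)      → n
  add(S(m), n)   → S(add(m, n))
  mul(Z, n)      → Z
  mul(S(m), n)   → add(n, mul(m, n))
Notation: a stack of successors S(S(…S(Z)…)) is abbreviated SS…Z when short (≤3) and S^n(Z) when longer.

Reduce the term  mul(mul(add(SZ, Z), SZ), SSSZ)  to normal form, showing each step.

  start: mul(mul(add(SZ, Z), SZ), SSSZ)
  →1  mul(mul(S(add(Z, Z)), SZ), SSSZ)
  →2  mul(add(SZ, mul(add(Z, Z), SZ)), SSSZ)
  →3  mul(S(add(Z, mul(add(Z, Z), SZ))), SSSZ)
  →4  add(SSSZ, mul(add(Z, mul(add(Z, Z), SZ)), SSSZ))
  →5  S(add(SSZ, mul(add(Z, mul(add(Z, Z), SZ)), SSSZ)))
  →6  S(S(add(SZ, mul(add(Z, mul(add(Z, Z), SZ)), SSSZ))))
  →7  S(S(S(add(Z, mul(add(Z, mul(add(Z, Z), SZ)), SSSZ)))))
  →8  S(S(S(mul(add(Z, mul(add(Z, Z), SZ)), SSSZ))))
  →9  S(S(S(mul(mul(add(Z, Z), SZ), SSSZ))))
  →10  S(S(S(mul(mul(Z, SZ), SSSZ))))
  →11  S(S(S(mul(Z, SSSZ))))
  →12  SSSZ

Answer: normal form = SSSZ  (in 12 steps)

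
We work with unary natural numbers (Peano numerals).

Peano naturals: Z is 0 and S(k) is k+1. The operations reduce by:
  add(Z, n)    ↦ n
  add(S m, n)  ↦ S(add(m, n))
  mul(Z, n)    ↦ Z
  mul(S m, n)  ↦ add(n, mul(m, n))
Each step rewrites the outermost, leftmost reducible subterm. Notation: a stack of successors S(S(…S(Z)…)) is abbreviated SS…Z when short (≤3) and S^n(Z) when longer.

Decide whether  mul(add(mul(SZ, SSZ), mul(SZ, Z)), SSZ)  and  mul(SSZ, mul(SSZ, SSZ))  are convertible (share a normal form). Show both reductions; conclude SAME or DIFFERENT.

Answer: DIFFERENT — A ⇓ S^4(Z), B ⇓ S^8(Z)

Reduction:
Term A:
  start: mul(add(mul(SZ, SSZ), mul(SZ, Z)), SSZ)
  step 1: mul(add(add(SSZ, mul(Z, SSZ)), mul(SZ, Z)), SSZ)
  step 2: mul(add(S(add(SZ, mul(Z, SSZ))), mul(SZ, Z)), SSZ)
  step 3: mul(S(add(add(SZ, mul(Z, SSZ)), mul(SZ, Z))), SSZ)
  step 4: add(SSZ, mul(add(add(SZ, mul(Z, SSZ)), mul(SZ, Z)), SSZ))
  step 5: S(add(SZ, mul(add(add(SZ, mul(Z, SSZ)), mul(SZ, Z)), SSZ)))
  step 6: S(S(add(Z, mul(add(add(SZ, mul(Z, SSZ)), mul(SZ, Z)), SSZ))))
  step 7: S(S(mul(add(add(SZ, mul(Z, SSZ)), mul(SZ, Z)), SSZ)))
  step 8: S(S(mul(add(S(add(Z, mul(Z, SSZ))), mul(SZ, Z)), SSZ)))
  step 9: S(S(mul(S(add(add(Z, mul(Z, SSZ)), mul(SZ, Z))), SSZ)))
  step 10: S(S(add(SSZ, mul(add(add(Z, mul(Z, SSZ)), mul(SZ, Z)), SSZ))))
  step 11: S(S(S(add(SZ, mul(add(add(Z, mul(Z, SSZ)), mul(SZ, Z)), SSZ)))))
  step 12: S(S(S(S(add(Z, mul(add(add(Z, mul(Z, SSZ)), mul(SZ, Z)), SSZ))))))
  step 13: S(S(S(S(mul(add(add(Z, mul(Z, SSZ)), mul(SZ, Z)), SSZ)))))
  step 14: S(S(S(S(mul(add(mul(Z, SSZ), mul(SZ, Z)), SSZ)))))
  step 15: S(S(S(S(mul(add(Z, mul(SZ, Z)), SSZ)))))
  step 16: S(S(S(S(mul(mul(SZ, Z), SSZ)))))
  step 17: S(S(S(S(mul(add(Z, mul(Z, Z)), SSZ)))))
  step 18: S(S(S(S(mul(mul(Z, Z), SSZ)))))
  step 19: S(S(S(S(mul(Z, SSZ)))))
  step 20: S^4(Z)

Term B:
  start: mul(SSZ, mul(SSZ, SSZ))
  step 1: add(mul(SSZ, SSZ), mul(SZ, mul(SSZ, SSZ)))
  step 2: add(add(SSZ, mul(SZ, SSZ)), mul(SZ, mul(SSZ, SSZ)))
  step 3: add(S(add(SZ, mul(SZ, SSZ))), mul(SZ, mul(SSZ, SSZ)))
  step 4: S(add(add(SZ, mul(SZ, SSZ)), mul(SZ, mul(SSZ, SSZ))))
  step 5: S(add(S(add(Z, mul(SZ, SSZ))), mul(SZ, mul(SSZ, SSZ))))
  step 6: S(S(add(add(Z, mul(SZ, SSZ)), mul(SZ, mul(SSZ, SSZ)))))
  step 7: S(S(add(mul(SZ, SSZ), mul(SZ, mul(SSZ, SSZ)))))
  step 8: S(S(add(add(SSZ, mul(Z, SSZ)), mul(SZ, mul(SSZ, SSZ)))))
  step 9: S(S(add(S(add(SZ, mul(Z, SSZ))), mul(SZ, mul(SSZ, SSZ)))))
  step 10: S(S(S(add(add(SZ, mul(Z, SSZ)), mul(SZ, mul(SSZ, SSZ))))))
  step 11: S(S(S(add(S(add(Z, mul(Z, SSZ))), mul(SZ, mul(SSZ, SSZ))))))
  step 12: S(S(S(S(add(add(Z, mul(Z, SSZ)), mul(SZ, mul(SSZ, SSZ)))))))
  step 13: S(S(S(S(add(mul(Z, SSZ), mul(SZ, mul(SSZ, SSZ)))))))
  step 14: S(S(S(S(add(Z, mul(SZ, mul(SSZ, SSZ)))))))
  step 15: S(S(S(S(mul(SZ, mul(SSZ, SSZ))))))
  step 16: S(S(S(S(add(mul(SSZ, SSZ), mul(Z, mul(SSZ, SSZ)))))))
  step 17: S(S(S(S(add(add(SSZ, mul(SZ, SSZ)), mul(Z, mul(SSZ, SSZ)))))))
  step 18: S(S(S(S(add(S(add(SZ, mul(SZ, SSZ))), mul(Z, mul(SSZ, SSZ)))))))
  step 19: S(S(S(S(S(add(add(SZ, mul(SZ, SSZ)), mul(Z, mul(SSZ, SSZ))))))))
  step 20: S(S(S(S(S(add(S(add(Z, mul(SZ, SSZ))), mul(Z, mul(SSZ, SSZ))))))))
  step 21: S(S(S(S(S(S(add(add(Z, mul(SZ, SSZ)), mul(Z, mul(SSZ, SSZ)))))))))
  step 22: S(S(S(S(S(S(add(mul(SZ, SSZ), mul(Z, mul(SSZ, SSZ)))))))))
  step 23: S(S(S(S(S(S(add(add(SSZ, mul(Z, SSZ)), mul(Z, mul(SSZ, SSZ)))))))))
  step 24: S(S(S(S(S(S(add(S(add(SZ, mul(Z, SSZ))), mul(Z, mul(SSZ, SSZ)))))))))
  step 25: S(S(S(S(S(S(S(add(add(SZ, mul(Z, SSZ)), mul(Z, mul(SSZ, SSZ))))))))))
  step 26: S(S(S(S(S(S(S(add(S(add(Z, mul(Z, SSZ))), mul(Z, mul(SSZ, SSZ))))))))))
  step 27: S(S(S(S(S(S(S(S(add(add(Z, mul(Z, SSZ)), mul(Z, mul(SSZ, SSZ)))))))))))
  step 28: S(S(S(S(S(S(S(S(add(mul(Z, SSZ), mul(Z, mul(SSZ, SSZ)))))))))))
  step 29: S(S(S(S(S(S(S(S(add(Z, mul(Z, mul(SSZ, SSZ)))))))))))
  step 30: S(S(S(S(S(S(S(S(mul(Z, mul(SSZ, SSZ))))))))))
  step 31: S^8(Z)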